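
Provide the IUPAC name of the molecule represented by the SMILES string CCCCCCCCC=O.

nonanal

Counting along the main chain through the –CHO group gives 9 carbons: the parent is nonane.
The highest-priority functional group is an aldehyde (terminal –CHO), so the name ends in -al.
Choose the numbering such that the aldehyde carbon is C-1 by definition.
Assembling the pieces gives nonanal.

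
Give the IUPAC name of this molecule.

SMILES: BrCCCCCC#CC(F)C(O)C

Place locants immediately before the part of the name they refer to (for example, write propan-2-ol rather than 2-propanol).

The longest chain bearing the –OH group and the multiple bond is 10 carbons long (decane).
An alcohol (–OH) is the principal characteristic group, giving the suffix -ol.
There is one C≡C triple bond, indicated by the ending -yne.
Choose the numbering such that numbering from this end puts the hydroxyl group at C-2 rather than C-9.
That gives the hydroxyl at C-2; the triple bond between C-4 and C-5; a bromo group at C-10; a fluoro group at C-3.
The substituents are ordered alphabetically, ignoring any di-/tri- multipliers.
The name is 10-bromo-3-fluorodec-4-yn-2-ol.

10-bromo-3-fluorodec-4-yn-2-ol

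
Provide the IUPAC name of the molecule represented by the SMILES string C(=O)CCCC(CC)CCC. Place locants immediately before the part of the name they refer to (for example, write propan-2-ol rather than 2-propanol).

The longest chain bearing the –CHO group is 8 carbons long (octane).
The highest-priority functional group is an aldehyde (terminal –CHO), so the name ends in -al.
Number the chain so that the aldehyde carbon is C-1 by definition.
With this numbering: an ethyl group at C-5.
The name is 5-ethyloctanal.

5-ethyloctanal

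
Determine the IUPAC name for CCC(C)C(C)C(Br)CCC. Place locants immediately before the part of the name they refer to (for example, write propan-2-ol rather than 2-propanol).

5-bromo-3,4-dimethyloctane

The parent chain contains 8 carbons (octane).
Choose the numbering such that the substituent locant set {3,4,5} is lower than {4,5,6} at the first point of difference.
This places a bromo group at C-5; methyl groups at C-3 and C-4.
Prefixes are listed alphabetically: bromo, methyl.
Putting it together: 5-bromo-3,4-dimethyloctane.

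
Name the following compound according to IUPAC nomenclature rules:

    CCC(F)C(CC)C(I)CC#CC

The longest carbon chain that includes the multiple bond has 9 carbons, so the parent hydride is nonane.
There is one C≡C triple bond, indicated by the ending -yne.
Choose the numbering such that numbering from this end puts the triple bond at C-2 rather than C-7.
That gives the triple bond between C-2 and C-3; an ethyl group at C-6; a fluoro group at C-7; an iodo group at C-5.
The substituents are ordered alphabetically, ignoring any di-/tri- multipliers.
The name is 6-ethyl-7-fluoro-5-iodonon-2-yne.

6-ethyl-7-fluoro-5-iodonon-2-yne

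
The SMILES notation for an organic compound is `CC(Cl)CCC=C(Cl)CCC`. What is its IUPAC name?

4,8-dichloronon-4-ene

The longest carbon chain that includes the multiple bond has 9 carbons, so the parent hydride is nonane.
A C=C double bond in the chain gives the infix -ene-.
Number the chain so that numbering from this end puts the double bond at C-4 rather than C-5.
With this numbering: the double bond between C-4 and C-5; chloro groups at C-4 and C-8.
Putting it together: 4,8-dichloronon-4-ene.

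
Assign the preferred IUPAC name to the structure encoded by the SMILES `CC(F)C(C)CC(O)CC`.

Counting along the main chain through the –OH group gives 7 carbons: the parent is heptane.
The highest-priority functional group is an alcohol (–OH), so the name ends in -ol.
Number the chain so that numbering from this end puts the hydroxyl group at C-3 rather than C-5.
This places the hydroxyl at C-3; a fluoro group at C-6; a methyl group at C-5.
Prefixes are listed alphabetically: fluoro, methyl.
The name is 6-fluoro-5-methylheptan-3-ol.

6-fluoro-5-methylheptan-3-ol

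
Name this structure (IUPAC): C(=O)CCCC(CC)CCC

5-ethyloctanal

Counting along the main chain through the –CHO group gives 8 carbons: the parent is octane.
The principal characteristic group is an aldehyde (terminal –CHO), named with the suffix -al.
Number the chain so that the aldehyde carbon is C-1 by definition.
That gives an ethyl group at C-5.
Assembling the pieces gives 5-ethyloctanal.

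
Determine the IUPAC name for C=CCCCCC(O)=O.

Counting along the main chain through the –COOH group and the multiple bond gives 7 carbons: the parent is heptane.
A carboxylic acid (terminal –COOH) is the principal characteristic group, giving the suffix -oic acid.
A C=C double bond in the chain gives the infix -ene-.
Choose the numbering such that the carboxylic acid carbon is C-1 by definition.
This places the double bond between C-6 and C-7.
The name is hept-6-enoic acid.

hept-6-enoic acid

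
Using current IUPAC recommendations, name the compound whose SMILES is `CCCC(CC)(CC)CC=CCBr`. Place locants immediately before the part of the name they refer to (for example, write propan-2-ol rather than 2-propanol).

The longest carbon chain that includes the multiple bond has 8 carbons, so the parent hydride is octane.
The chain contains a C=C double bond, so the unsaturation ending is -ene.
Choose the numbering such that numbering from this end puts the double bond at C-2 rather than C-6.
With this numbering: the double bond between C-2 and C-3; a bromo group at C-1; two ethyl groups at C-5.
Substituent prefixes are cited in alphabetical order (multiplying prefixes like di-/tri- are ignored for ordering).
Assembling the pieces gives 1-bromo-5,5-diethyloct-2-ene.

1-bromo-5,5-diethyloct-2-ene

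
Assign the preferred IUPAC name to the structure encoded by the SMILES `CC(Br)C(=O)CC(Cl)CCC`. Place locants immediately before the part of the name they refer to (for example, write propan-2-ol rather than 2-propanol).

The longest chain bearing the carbonyl is 8 carbons long (octane).
A ketone (C=O on an internal carbon) is the principal characteristic group, giving the suffix -one.
Number the chain so that numbering from this end puts the carbonyl group at C-3 rather than C-6.
With this numbering: the carbonyl at C-3; a bromo group at C-2; a chloro group at C-5.
Prefixes are listed alphabetically: bromo, chloro.
Assembling the pieces gives 2-bromo-5-chlorooctan-3-one.

2-bromo-5-chlorooctan-3-one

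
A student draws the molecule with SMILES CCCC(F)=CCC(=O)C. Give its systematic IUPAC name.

5-fluorooct-4-en-2-one

The longest carbon chain that includes the carbonyl and the multiple bond has 8 carbons, so the parent hydride is octane.
The highest-priority functional group is a ketone (C=O on an internal carbon), so the name ends in -one.
The chain contains a C=C double bond, so the unsaturation ending is -ene.
Choose the numbering such that numbering from this end puts the carbonyl group at C-2 rather than C-7.
That gives the carbonyl at C-2; the double bond between C-4 and C-5; a fluoro group at C-5.
Assembling the pieces gives 5-fluorooct-4-en-2-one.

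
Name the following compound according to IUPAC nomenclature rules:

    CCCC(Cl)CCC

The longest continuous carbon chain has 7 atoms, so the parent hydride is heptane.
The molecule is symmetric, so either numbering direction gives the same locants.
With this numbering: a chloro group at C-4.
Putting it together: 4-chloroheptane.

4-chloroheptane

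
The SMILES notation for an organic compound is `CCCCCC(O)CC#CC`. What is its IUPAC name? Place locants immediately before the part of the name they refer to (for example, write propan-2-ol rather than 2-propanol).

Counting along the main chain through the –OH group and the multiple bond gives 10 carbons: the parent is decane.
The highest-priority functional group is an alcohol (–OH), so the name ends in -ol.
The chain contains a C≡C triple bond, so the unsaturation ending is -yne.
Choose the numbering such that numbering from this end puts the hydroxyl group at C-5 rather than C-6.
With this numbering: the hydroxyl at C-5; the triple bond between C-2 and C-3.
The name is dec-2-yn-5-ol.

dec-2-yn-5-ol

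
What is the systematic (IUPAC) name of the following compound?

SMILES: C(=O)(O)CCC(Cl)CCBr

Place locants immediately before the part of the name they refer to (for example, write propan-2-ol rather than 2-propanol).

6-bromo-4-chlorohexanoic acid

The longest chain bearing the –COOH group is 6 carbons long (hexane).
The highest-priority functional group is a carboxylic acid (terminal –COOH), so the name ends in -oic acid.
The numbering direction is chosen so that the carboxylic acid carbon is C-1 by definition.
With this numbering: a bromo group at C-6; a chloro group at C-4.
The substituents are ordered alphabetically, ignoring any di-/tri- multipliers.
The name is 6-bromo-4-chlorohexanoic acid.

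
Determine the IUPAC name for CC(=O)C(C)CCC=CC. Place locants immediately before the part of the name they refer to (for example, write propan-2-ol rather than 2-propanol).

The longest chain bearing the carbonyl and the multiple bond is 8 carbons long (octane).
A ketone (C=O on an internal carbon) is the principal characteristic group, giving the suffix -one.
A C=C double bond in the chain gives the infix -ene-.
The numbering direction is chosen so that numbering from this end puts the carbonyl group at C-2 rather than C-7.
That gives the carbonyl at C-2; the double bond between C-6 and C-7; a methyl group at C-3.
Putting it together: 3-methyloct-6-en-2-one.

3-methyloct-6-en-2-one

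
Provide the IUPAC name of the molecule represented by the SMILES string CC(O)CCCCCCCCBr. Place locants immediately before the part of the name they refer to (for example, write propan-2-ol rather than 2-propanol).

10-bromodecan-2-ol

Counting along the main chain through the –OH group gives 10 carbons: the parent is decane.
An alcohol (–OH) is the principal characteristic group, giving the suffix -ol.
Choose the numbering such that numbering from this end puts the hydroxyl group at C-2 rather than C-9.
With this numbering: the hydroxyl at C-2; a bromo group at C-10.
Putting it together: 10-bromodecan-2-ol.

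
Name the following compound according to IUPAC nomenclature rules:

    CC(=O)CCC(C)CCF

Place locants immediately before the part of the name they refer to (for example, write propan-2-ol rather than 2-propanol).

7-fluoro-5-methylheptan-2-one

The longest carbon chain that includes the carbonyl has 7 carbons, so the parent hydride is heptane.
A ketone (C=O on an internal carbon) is the principal characteristic group, giving the suffix -one.
The numbering direction is chosen so that numbering from this end puts the carbonyl group at C-2 rather than C-6.
With this numbering: the carbonyl at C-2; a fluoro group at C-7; a methyl group at C-5.
Prefixes are listed alphabetically: fluoro, methyl.
The name is 7-fluoro-5-methylheptan-2-one.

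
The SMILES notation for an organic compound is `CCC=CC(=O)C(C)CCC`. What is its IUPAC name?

6-methylnon-3-en-5-one

The longest chain bearing the carbonyl and the multiple bond is 9 carbons long (nonane).
The principal characteristic group is a ketone (C=O on an internal carbon), named with the suffix -one.
The chain contains a C=C double bond, so the unsaturation ending is -ene.
The numbering direction is chosen so that numbering from this end puts the double bond at C-3 rather than C-6.
With this numbering: the carbonyl at C-5; the double bond between C-3 and C-4; a methyl group at C-6.
Assembling the pieces gives 6-methylnon-3-en-5-one.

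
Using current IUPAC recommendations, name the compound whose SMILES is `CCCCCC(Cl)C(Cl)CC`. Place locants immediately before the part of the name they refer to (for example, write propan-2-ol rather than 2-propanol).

The longest carbon chain is 9 atoms: the parent is nonane.
The numbering direction is chosen so that the substituent locant set {3,4} is lower than {6,7} at the first point of difference.
With this numbering: chloro groups at C-3 and C-4.
The name is 3,4-dichlorononane.

3,4-dichlorononane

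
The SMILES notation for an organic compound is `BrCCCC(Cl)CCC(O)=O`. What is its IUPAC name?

Counting along the main chain through the –COOH group gives 7 carbons: the parent is heptane.
A carboxylic acid (terminal –COOH) is the principal characteristic group, giving the suffix -oic acid.
Number the chain so that the carboxylic acid carbon is C-1 by definition.
This places a bromo group at C-7; a chloro group at C-4.
Prefixes are listed alphabetically: bromo, chloro.
Putting it together: 7-bromo-4-chloroheptanoic acid.

7-bromo-4-chloroheptanoic acid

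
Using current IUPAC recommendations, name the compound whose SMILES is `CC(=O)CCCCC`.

Counting along the main chain through the carbonyl gives 7 carbons: the parent is heptane.
The highest-priority functional group is a ketone (C=O on an internal carbon), so the name ends in -one.
The numbering direction is chosen so that numbering from this end puts the carbonyl group at C-2 rather than C-6.
That gives the carbonyl at C-2.
The name is heptan-2-one.

heptan-2-one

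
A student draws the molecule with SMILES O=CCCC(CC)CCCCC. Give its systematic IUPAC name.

4-ethylnonanal

The longest carbon chain that includes the –CHO group has 9 carbons, so the parent hydride is nonane.
An aldehyde (terminal –CHO) is the principal characteristic group, giving the suffix -al.
Choose the numbering such that the aldehyde carbon is C-1 by definition.
This places an ethyl group at C-4.
Putting it together: 4-ethylnonanal.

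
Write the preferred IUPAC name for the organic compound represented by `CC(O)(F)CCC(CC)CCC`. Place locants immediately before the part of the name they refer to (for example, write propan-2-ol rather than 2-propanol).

The longest carbon chain that includes the –OH group has 8 carbons, so the parent hydride is octane.
An alcohol (–OH) is the principal characteristic group, giving the suffix -ol.
Number the chain so that numbering from this end puts the hydroxyl group at C-2 rather than C-7.
That gives the hydroxyl at C-2; an ethyl group at C-5; a fluoro group at C-2.
The substituents are ordered alphabetically, ignoring any di-/tri- multipliers.
Assembling the pieces gives 5-ethyl-2-fluorooctan-2-ol.

5-ethyl-2-fluorooctan-2-ol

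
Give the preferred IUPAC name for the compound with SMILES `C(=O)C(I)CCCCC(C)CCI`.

2,9-diiodo-7-methylnonanal

The longest chain bearing the –CHO group is 9 carbons long (nonane).
The principal characteristic group is an aldehyde (terminal –CHO), named with the suffix -al.
The numbering direction is chosen so that the aldehyde carbon is C-1 by definition.
This places iodo groups at C-2 and C-9; a methyl group at C-7.
The substituents are ordered alphabetically, ignoring any di-/tri- multipliers.
The name is 2,9-diiodo-7-methylnonanal.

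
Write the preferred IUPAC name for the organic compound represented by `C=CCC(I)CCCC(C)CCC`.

4-iodo-8-methylundec-1-ene

Counting along the main chain through the multiple bond gives 11 carbons: the parent is undecane.
A C=C double bond in the chain gives the infix -ene-.
The numbering direction is chosen so that numbering from this end puts the double bond at C-1 rather than C-10.
That gives the double bond between C-1 and C-2; an iodo group at C-4; a methyl group at C-8.
Substituent prefixes are cited in alphabetical order (multiplying prefixes like di-/tri- are ignored for ordering).
Assembling the pieces gives 4-iodo-8-methylundec-1-ene.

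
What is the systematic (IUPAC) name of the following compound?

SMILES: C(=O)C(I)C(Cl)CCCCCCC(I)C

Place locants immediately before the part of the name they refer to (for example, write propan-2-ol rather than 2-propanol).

The longest carbon chain that includes the –CHO group has 11 carbons, so the parent hydride is undecane.
An aldehyde (terminal –CHO) is the principal characteristic group, giving the suffix -al.
Choose the numbering such that the aldehyde carbon is C-1 by definition.
With this numbering: a chloro group at C-3; iodo groups at C-2 and C-10.
Prefixes are listed alphabetically: chloro, iodo.
Assembling the pieces gives 3-chloro-2,10-diiodoundecanal.

3-chloro-2,10-diiodoundecanal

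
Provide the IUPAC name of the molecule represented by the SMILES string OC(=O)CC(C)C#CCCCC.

The longest chain bearing the –COOH group and the multiple bond is 9 carbons long (nonane).
The principal characteristic group is a carboxylic acid (terminal –COOH), named with the suffix -oic acid.
A C≡C triple bond in the chain gives the infix -yne-.
Choose the numbering such that the carboxylic acid carbon is C-1 by definition.
This places the triple bond between C-4 and C-5; a methyl group at C-3.
The name is 3-methylnon-4-ynoic acid.

3-methylnon-4-ynoic acid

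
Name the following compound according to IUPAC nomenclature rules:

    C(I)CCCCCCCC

The parent chain contains 9 carbons (nonane).
The numbering direction is chosen so that the substituent locant set {1} is lower than {9} at the first point of difference.
That gives an iodo group at C-1.
Assembling the pieces gives 1-iodononane.

1-iodononane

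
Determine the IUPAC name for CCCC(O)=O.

The longest carbon chain that includes the –COOH group has 4 carbons, so the parent hydride is butane.
The principal characteristic group is a carboxylic acid (terminal –COOH), named with the suffix -oic acid.
Choose the numbering such that the carboxylic acid carbon is C-1 by definition.
Assembling the pieces gives butanoic acid.

butanoic acid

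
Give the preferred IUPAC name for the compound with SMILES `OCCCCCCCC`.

octan-1-ol

Counting along the main chain through the –OH group gives 8 carbons: the parent is octane.
The highest-priority functional group is an alcohol (–OH), so the name ends in -ol.
The numbering direction is chosen so that numbering from this end puts the hydroxyl group at C-1 rather than C-8.
With this numbering: the hydroxyl at C-1.
The name is octan-1-ol.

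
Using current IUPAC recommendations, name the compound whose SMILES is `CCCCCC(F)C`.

The parent chain contains 7 carbons (heptane).
Number the chain so that the substituent locant set {2} is lower than {6} at the first point of difference.
With this numbering: a fluoro group at C-2.
Assembling the pieces gives 2-fluoroheptane.

2-fluoroheptane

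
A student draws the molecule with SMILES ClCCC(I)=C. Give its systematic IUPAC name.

The longest chain bearing the multiple bond is 4 carbons long (butane).
The chain contains a C=C double bond, so the unsaturation ending is -ene.
Number the chain so that numbering from this end puts the double bond at C-1 rather than C-3.
This places the double bond between C-1 and C-2; a chloro group at C-4; an iodo group at C-2.
Substituent prefixes are cited in alphabetical order (multiplying prefixes like di-/tri- are ignored for ordering).
Assembling the pieces gives 4-chloro-2-iodobut-1-ene.

4-chloro-2-iodobut-1-ene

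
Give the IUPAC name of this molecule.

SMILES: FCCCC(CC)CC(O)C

The longest carbon chain that includes the –OH group has 7 carbons, so the parent hydride is heptane.
An alcohol (–OH) is the principal characteristic group, giving the suffix -ol.
The numbering direction is chosen so that numbering from this end puts the hydroxyl group at C-2 rather than C-6.
This places the hydroxyl at C-2; an ethyl group at C-4; a fluoro group at C-7.
Prefixes are listed alphabetically: ethyl, fluoro.
The name is 4-ethyl-7-fluoroheptan-2-ol.

4-ethyl-7-fluoroheptan-2-ol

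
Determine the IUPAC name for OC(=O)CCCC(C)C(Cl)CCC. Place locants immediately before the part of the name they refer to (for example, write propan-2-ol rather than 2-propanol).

The longest carbon chain that includes the –COOH group has 9 carbons, so the parent hydride is nonane.
The highest-priority functional group is a carboxylic acid (terminal –COOH), so the name ends in -oic acid.
Choose the numbering such that the carboxylic acid carbon is C-1 by definition.
This places a chloro group at C-6; a methyl group at C-5.
Prefixes are listed alphabetically: chloro, methyl.
Putting it together: 6-chloro-5-methylnonanoic acid.

6-chloro-5-methylnonanoic acid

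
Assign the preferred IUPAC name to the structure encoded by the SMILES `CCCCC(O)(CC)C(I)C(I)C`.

4-ethyl-2,3-diiodooctan-4-ol

The longest chain bearing the –OH group is 8 carbons long (octane).
The principal characteristic group is an alcohol (–OH), named with the suffix -ol.
Choose the numbering such that numbering from this end puts the hydroxyl group at C-4 rather than C-5.
This places the hydroxyl at C-4; an ethyl group at C-4; iodo groups at C-2 and C-3.
Substituent prefixes are cited in alphabetical order (multiplying prefixes like di-/tri- are ignored for ordering).
The name is 4-ethyl-2,3-diiodooctan-4-ol.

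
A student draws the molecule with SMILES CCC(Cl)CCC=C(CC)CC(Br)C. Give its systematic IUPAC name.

The longest carbon chain that includes the multiple bond has 10 carbons, so the parent hydride is decane.
The chain contains a C=C double bond, so the unsaturation ending is -ene.
Number the chain so that numbering from this end puts the double bond at C-4 rather than C-6.
This places the double bond between C-4 and C-5; a bromo group at C-2; a chloro group at C-8; an ethyl group at C-4.
The substituents are ordered alphabetically, ignoring any di-/tri- multipliers.
Putting it together: 2-bromo-8-chloro-4-ethyldec-4-ene.

2-bromo-8-chloro-4-ethyldec-4-ene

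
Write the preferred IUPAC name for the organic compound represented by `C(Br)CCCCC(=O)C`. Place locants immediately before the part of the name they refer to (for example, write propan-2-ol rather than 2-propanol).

Counting along the main chain through the carbonyl gives 7 carbons: the parent is heptane.
A ketone (C=O on an internal carbon) is the principal characteristic group, giving the suffix -one.
The numbering direction is chosen so that numbering from this end puts the carbonyl group at C-2 rather than C-6.
This places the carbonyl at C-2; a bromo group at C-7.
The name is 7-bromoheptan-2-one.

7-bromoheptan-2-one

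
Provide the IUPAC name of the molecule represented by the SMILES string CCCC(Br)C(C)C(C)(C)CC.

The longest continuous carbon chain has 8 atoms, so the parent hydride is octane.
Number the chain so that the substituent locant set {3,3,4,5} is lower than {4,5,6,6} at the first point of difference.
With this numbering: a bromo group at C-5; methyl groups at C-3 (×2) and C-4.
Prefixes are listed alphabetically: bromo, methyl.
Assembling the pieces gives 5-bromo-3,3,4-trimethyloctane.

5-bromo-3,3,4-trimethyloctane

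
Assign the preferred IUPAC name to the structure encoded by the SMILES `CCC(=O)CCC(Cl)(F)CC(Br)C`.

8-bromo-6-chloro-6-fluorononan-3-one

The longest carbon chain that includes the carbonyl has 9 carbons, so the parent hydride is nonane.
A ketone (C=O on an internal carbon) is the principal characteristic group, giving the suffix -one.
Choose the numbering such that numbering from this end puts the carbonyl group at C-3 rather than C-7.
This places the carbonyl at C-3; a bromo group at C-8; a chloro group at C-6; a fluoro group at C-6.
Prefixes are listed alphabetically: bromo, chloro, fluoro.
Assembling the pieces gives 8-bromo-6-chloro-6-fluorononan-3-one.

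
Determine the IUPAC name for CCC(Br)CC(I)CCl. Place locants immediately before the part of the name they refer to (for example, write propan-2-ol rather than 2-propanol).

4-bromo-1-chloro-2-iodohexane

The longest continuous carbon chain has 6 atoms, so the parent hydride is hexane.
The numbering direction is chosen so that the substituent locant set {1,2,4} is lower than {3,5,6} at the first point of difference.
With this numbering: a bromo group at C-4; a chloro group at C-1; an iodo group at C-2.
Substituent prefixes are cited in alphabetical order (multiplying prefixes like di-/tri- are ignored for ordering).
The name is 4-bromo-1-chloro-2-iodohexane.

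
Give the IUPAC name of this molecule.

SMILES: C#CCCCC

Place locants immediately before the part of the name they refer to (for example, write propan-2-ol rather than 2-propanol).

hex-1-yne

The longest chain bearing the multiple bond is 6 carbons long (hexane).
There is one C≡C triple bond, indicated by the ending -yne.
Choose the numbering such that numbering from this end puts the triple bond at C-1 rather than C-5.
That gives the triple bond between C-1 and C-2.
Assembling the pieces gives hex-1-yne.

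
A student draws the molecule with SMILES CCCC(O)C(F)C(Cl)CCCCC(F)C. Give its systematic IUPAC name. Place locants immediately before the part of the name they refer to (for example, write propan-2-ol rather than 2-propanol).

6-chloro-5,11-difluorododecan-4-ol

Counting along the main chain through the –OH group gives 12 carbons: the parent is dodecane.
The highest-priority functional group is an alcohol (–OH), so the name ends in -ol.
The numbering direction is chosen so that numbering from this end puts the hydroxyl group at C-4 rather than C-9.
That gives the hydroxyl at C-4; a chloro group at C-6; fluoro groups at C-5 and C-11.
Substituent prefixes are cited in alphabetical order (multiplying prefixes like di-/tri- are ignored for ordering).
Putting it together: 6-chloro-5,11-difluorododecan-4-ol.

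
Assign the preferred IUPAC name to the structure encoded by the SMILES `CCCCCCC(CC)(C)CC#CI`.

The longest carbon chain that includes the multiple bond has 10 carbons, so the parent hydride is decane.
A C≡C triple bond in the chain gives the infix -yne-.
The numbering direction is chosen so that numbering from this end puts the triple bond at C-1 rather than C-9.
With this numbering: the triple bond between C-1 and C-2; an ethyl group at C-4; an iodo group at C-1; a methyl group at C-4.
Substituent prefixes are cited in alphabetical order (multiplying prefixes like di-/tri- are ignored for ordering).
Assembling the pieces gives 4-ethyl-1-iodo-4-methyldec-1-yne.

4-ethyl-1-iodo-4-methyldec-1-yne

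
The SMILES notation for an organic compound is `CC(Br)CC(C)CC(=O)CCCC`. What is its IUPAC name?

9-bromo-7-methyldecan-5-one

The longest chain bearing the carbonyl is 10 carbons long (decane).
The highest-priority functional group is a ketone (C=O on an internal carbon), so the name ends in -one.
The numbering direction is chosen so that numbering from this end puts the carbonyl group at C-5 rather than C-6.
That gives the carbonyl at C-5; a bromo group at C-9; a methyl group at C-7.
Substituent prefixes are cited in alphabetical order (multiplying prefixes like di-/tri- are ignored for ordering).
Assembling the pieces gives 9-bromo-7-methyldecan-5-one.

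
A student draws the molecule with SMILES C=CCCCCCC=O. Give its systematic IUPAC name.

oct-7-enal

The longest chain bearing the –CHO group and the multiple bond is 8 carbons long (octane).
An aldehyde (terminal –CHO) is the principal characteristic group, giving the suffix -al.
The chain contains a C=C double bond, so the unsaturation ending is -ene.
Choose the numbering such that the aldehyde carbon is C-1 by definition.
This places the double bond between C-7 and C-8.
Putting it together: oct-7-enal.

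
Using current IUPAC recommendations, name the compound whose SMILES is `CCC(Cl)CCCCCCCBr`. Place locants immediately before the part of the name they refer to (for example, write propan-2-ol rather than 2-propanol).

1-bromo-8-chlorodecane

The longest continuous carbon chain has 10 atoms, so the parent hydride is decane.
Choose the numbering such that the substituent locant set {1,8} is lower than {3,10} at the first point of difference.
That gives a bromo group at C-1; a chloro group at C-8.
Substituent prefixes are cited in alphabetical order (multiplying prefixes like di-/tri- are ignored for ordering).
The name is 1-bromo-8-chlorodecane.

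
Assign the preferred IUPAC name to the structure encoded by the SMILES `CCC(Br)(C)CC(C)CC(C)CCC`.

3-bromo-3,5,7-trimethyldecane

The longest carbon chain is 10 atoms: the parent is decane.
The numbering direction is chosen so that the substituent locant set {3,3,5,7} is lower than {4,6,8,8} at the first point of difference.
That gives a bromo group at C-3; methyl groups at C-3 and C-5 and C-7.
Prefixes are listed alphabetically: bromo, methyl.
Assembling the pieces gives 3-bromo-3,5,7-trimethyldecane.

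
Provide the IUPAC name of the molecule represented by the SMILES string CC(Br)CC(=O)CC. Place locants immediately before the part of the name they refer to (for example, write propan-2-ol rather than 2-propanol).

The longest carbon chain that includes the carbonyl has 6 carbons, so the parent hydride is hexane.
The principal characteristic group is a ketone (C=O on an internal carbon), named with the suffix -one.
The numbering direction is chosen so that numbering from this end puts the carbonyl group at C-3 rather than C-4.
This places the carbonyl at C-3; a bromo group at C-5.
Putting it together: 5-bromohexan-3-one.

5-bromohexan-3-one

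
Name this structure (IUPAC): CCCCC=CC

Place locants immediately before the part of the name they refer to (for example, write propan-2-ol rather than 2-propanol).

hept-2-ene

The longest chain bearing the multiple bond is 7 carbons long (heptane).
There is one C=C double bond, indicated by the ending -ene.
The numbering direction is chosen so that numbering from this end puts the double bond at C-2 rather than C-5.
With this numbering: the double bond between C-2 and C-3.
Putting it together: hept-2-ene.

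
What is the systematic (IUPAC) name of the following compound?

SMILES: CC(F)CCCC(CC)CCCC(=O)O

5-ethyl-9-fluorodecanoic acid

The longest chain bearing the –COOH group is 10 carbons long (decane).
The principal characteristic group is a carboxylic acid (terminal –COOH), named with the suffix -oic acid.
The numbering direction is chosen so that the carboxylic acid carbon is C-1 by definition.
With this numbering: an ethyl group at C-5; a fluoro group at C-9.
The substituents are ordered alphabetically, ignoring any di-/tri- multipliers.
The name is 5-ethyl-9-fluorodecanoic acid.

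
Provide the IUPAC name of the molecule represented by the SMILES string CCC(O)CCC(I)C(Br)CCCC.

7-bromo-6-iodoundecan-3-ol

The longest chain bearing the –OH group is 11 carbons long (undecane).
The highest-priority functional group is an alcohol (–OH), so the name ends in -ol.
Number the chain so that numbering from this end puts the hydroxyl group at C-3 rather than C-9.
With this numbering: the hydroxyl at C-3; a bromo group at C-7; an iodo group at C-6.
The substituents are ordered alphabetically, ignoring any di-/tri- multipliers.
Putting it together: 7-bromo-6-iodoundecan-3-ol.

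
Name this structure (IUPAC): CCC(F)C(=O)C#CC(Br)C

The longest carbon chain that includes the carbonyl and the multiple bond has 8 carbons, so the parent hydride is octane.
The principal characteristic group is a ketone (C=O on an internal carbon), named with the suffix -one.
There is one C≡C triple bond, indicated by the ending -yne.
Choose the numbering such that numbering from this end puts the carbonyl group at C-4 rather than C-5.
This places the carbonyl at C-4; the triple bond between C-5 and C-6; a bromo group at C-7; a fluoro group at C-3.
The substituents are ordered alphabetically, ignoring any di-/tri- multipliers.
Putting it together: 7-bromo-3-fluorooct-5-yn-4-one.

7-bromo-3-fluorooct-5-yn-4-one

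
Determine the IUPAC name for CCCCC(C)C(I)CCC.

4-iodo-5-methylnonane

The longest continuous carbon chain has 9 atoms, so the parent hydride is nonane.
Number the chain so that the substituent locant set {4,5} is lower than {5,6} at the first point of difference.
That gives an iodo group at C-4; a methyl group at C-5.
The substituents are ordered alphabetically, ignoring any di-/tri- multipliers.
The name is 4-iodo-5-methylnonane.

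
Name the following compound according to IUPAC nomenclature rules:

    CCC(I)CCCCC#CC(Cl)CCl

Counting along the main chain through the multiple bond gives 11 carbons: the parent is undecane.
A C≡C triple bond in the chain gives the infix -yne-.
Number the chain so that numbering from this end puts the triple bond at C-3 rather than C-8.
That gives the triple bond between C-3 and C-4; chloro groups at C-1 and C-2; an iodo group at C-9.
The substituents are ordered alphabetically, ignoring any di-/tri- multipliers.
Assembling the pieces gives 1,2-dichloro-9-iodoundec-3-yne.

1,2-dichloro-9-iodoundec-3-yne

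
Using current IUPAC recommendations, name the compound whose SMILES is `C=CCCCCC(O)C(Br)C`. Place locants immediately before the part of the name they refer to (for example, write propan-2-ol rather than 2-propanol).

2-bromonon-8-en-3-ol

Counting along the main chain through the –OH group and the multiple bond gives 9 carbons: the parent is nonane.
The highest-priority functional group is an alcohol (–OH), so the name ends in -ol.
The chain contains a C=C double bond, so the unsaturation ending is -ene.
The numbering direction is chosen so that numbering from this end puts the hydroxyl group at C-3 rather than C-7.
This places the hydroxyl at C-3; the double bond between C-8 and C-9; a bromo group at C-2.
The name is 2-bromonon-8-en-3-ol.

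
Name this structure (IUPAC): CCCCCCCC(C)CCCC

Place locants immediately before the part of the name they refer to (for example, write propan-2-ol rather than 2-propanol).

The longest continuous carbon chain has 12 atoms, so the parent hydride is dodecane.
The numbering direction is chosen so that the substituent locant set {5} is lower than {8} at the first point of difference.
That gives a methyl group at C-5.
Assembling the pieces gives 5-methyldodecane.

5-methyldodecane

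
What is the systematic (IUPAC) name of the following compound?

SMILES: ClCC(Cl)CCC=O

The longest chain bearing the –CHO group is 5 carbons long (pentane).
The highest-priority functional group is an aldehyde (terminal –CHO), so the name ends in -al.
The numbering direction is chosen so that the aldehyde carbon is C-1 by definition.
This places chloro groups at C-4 and C-5.
Putting it together: 4,5-dichloropentanal.

4,5-dichloropentanal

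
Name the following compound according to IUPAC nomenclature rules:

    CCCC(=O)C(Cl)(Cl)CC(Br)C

The longest carbon chain that includes the carbonyl has 8 carbons, so the parent hydride is octane.
The principal characteristic group is a ketone (C=O on an internal carbon), named with the suffix -one.
The numbering direction is chosen so that numbering from this end puts the carbonyl group at C-4 rather than C-5.
This places the carbonyl at C-4; a bromo group at C-7; two chloro groups at C-5.
Substituent prefixes are cited in alphabetical order (multiplying prefixes like di-/tri- are ignored for ordering).
The name is 7-bromo-5,5-dichlorooctan-4-one.

7-bromo-5,5-dichlorooctan-4-one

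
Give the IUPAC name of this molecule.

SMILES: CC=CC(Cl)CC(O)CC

5-chlorooct-6-en-3-ol

Counting along the main chain through the –OH group and the multiple bond gives 8 carbons: the parent is octane.
The principal characteristic group is an alcohol (–OH), named with the suffix -ol.
The chain contains a C=C double bond, so the unsaturation ending is -ene.
Choose the numbering such that numbering from this end puts the hydroxyl group at C-3 rather than C-6.
With this numbering: the hydroxyl at C-3; the double bond between C-6 and C-7; a chloro group at C-5.
The name is 5-chlorooct-6-en-3-ol.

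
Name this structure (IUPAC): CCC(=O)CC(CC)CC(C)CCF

The longest carbon chain that includes the carbonyl has 9 carbons, so the parent hydride is nonane.
A ketone (C=O on an internal carbon) is the principal characteristic group, giving the suffix -one.
The numbering direction is chosen so that numbering from this end puts the carbonyl group at C-3 rather than C-7.
This places the carbonyl at C-3; an ethyl group at C-5; a fluoro group at C-9; a methyl group at C-7.
The substituents are ordered alphabetically, ignoring any di-/tri- multipliers.
The name is 5-ethyl-9-fluoro-7-methylnonan-3-one.

5-ethyl-9-fluoro-7-methylnonan-3-one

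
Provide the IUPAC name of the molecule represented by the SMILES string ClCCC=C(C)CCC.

1-chloro-4-methylhept-3-ene

Counting along the main chain through the multiple bond gives 7 carbons: the parent is heptane.
There is one C=C double bond, indicated by the ending -ene.
The numbering direction is chosen so that numbering from this end puts the double bond at C-3 rather than C-4.
That gives the double bond between C-3 and C-4; a chloro group at C-1; a methyl group at C-4.
Prefixes are listed alphabetically: chloro, methyl.
Putting it together: 1-chloro-4-methylhept-3-ene.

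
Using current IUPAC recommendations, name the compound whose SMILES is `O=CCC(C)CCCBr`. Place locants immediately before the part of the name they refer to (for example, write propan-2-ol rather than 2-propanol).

The longest carbon chain that includes the –CHO group has 6 carbons, so the parent hydride is hexane.
The highest-priority functional group is an aldehyde (terminal –CHO), so the name ends in -al.
Number the chain so that the aldehyde carbon is C-1 by definition.
That gives a bromo group at C-6; a methyl group at C-3.
Prefixes are listed alphabetically: bromo, methyl.
Assembling the pieces gives 6-bromo-3-methylhexanal.

6-bromo-3-methylhexanal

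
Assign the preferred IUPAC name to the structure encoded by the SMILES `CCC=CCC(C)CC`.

Counting along the main chain through the multiple bond gives 8 carbons: the parent is octane.
A C=C double bond in the chain gives the infix -ene-.
The numbering direction is chosen so that numbering from this end puts the double bond at C-3 rather than C-5.
This places the double bond between C-3 and C-4; a methyl group at C-6.
The name is 6-methyloct-3-ene.

6-methyloct-3-ene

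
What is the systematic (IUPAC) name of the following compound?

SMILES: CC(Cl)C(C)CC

2-chloro-3-methylpentane

The longest continuous carbon chain has 5 atoms, so the parent hydride is pentane.
The numbering direction is chosen so that the substituent locant set {2,3} is lower than {3,4} at the first point of difference.
That gives a chloro group at C-2; a methyl group at C-3.
Prefixes are listed alphabetically: chloro, methyl.
Putting it together: 2-chloro-3-methylpentane.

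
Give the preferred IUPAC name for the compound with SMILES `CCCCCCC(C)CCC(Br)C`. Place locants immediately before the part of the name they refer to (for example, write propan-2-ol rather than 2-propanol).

2-bromo-5-methylundecane

The longest continuous carbon chain has 11 atoms, so the parent hydride is undecane.
Number the chain so that the substituent locant set {2,5} is lower than {7,10} at the first point of difference.
That gives a bromo group at C-2; a methyl group at C-5.
The substituents are ordered alphabetically, ignoring any di-/tri- multipliers.
Putting it together: 2-bromo-5-methylundecane.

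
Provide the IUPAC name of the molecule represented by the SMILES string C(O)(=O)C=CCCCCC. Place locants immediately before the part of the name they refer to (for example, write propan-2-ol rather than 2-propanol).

oct-2-enoic acid

The longest chain bearing the –COOH group and the multiple bond is 8 carbons long (octane).
The principal characteristic group is a carboxylic acid (terminal –COOH), named with the suffix -oic acid.
There is one C=C double bond, indicated by the ending -ene.
Choose the numbering such that the carboxylic acid carbon is C-1 by definition.
This places the double bond between C-2 and C-3.
The name is oct-2-enoic acid.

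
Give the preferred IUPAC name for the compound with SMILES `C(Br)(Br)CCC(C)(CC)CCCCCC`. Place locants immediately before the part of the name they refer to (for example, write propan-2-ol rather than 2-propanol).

The longest continuous carbon chain has 10 atoms, so the parent hydride is decane.
Number the chain so that the substituent locant set {1,1,4,4} is lower than {7,7,10,10} at the first point of difference.
This places two bromo groups at C-1; an ethyl group at C-4; a methyl group at C-4.
Prefixes are listed alphabetically: bromo, ethyl, methyl.
The name is 1,1-dibromo-4-ethyl-4-methyldecane.

1,1-dibromo-4-ethyl-4-methyldecane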